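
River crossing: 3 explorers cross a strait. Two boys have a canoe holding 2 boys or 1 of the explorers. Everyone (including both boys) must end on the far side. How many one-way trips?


Per crossing of one of the explorers: boys→, one←, one of the explorers→, one← = 4 trips
3 × 4 = 12, + 1 final boys→ = 13
Minimum trips = 13

13


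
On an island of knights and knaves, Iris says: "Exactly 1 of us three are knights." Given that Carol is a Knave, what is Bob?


Iris claims exactly 1 knights among Iris, Carol, Bob.
Given: Carol is a Knave.

Case 1: Iris is a Knight (tells truth)
  Then exactly 1 of the three are knights.
  Counting Iris, Carol: 1 knight(s) so far. Need 0 more → Bob = Knave.
Case 2: Iris is a Knave (lies)
  Then the count is NOT 1.
  If Bob = Knight, count = 1 = 1 → claim would be true, contradicts lie.
  If Bob = Knave, count = 0 ≠ 1 → lie confirmed ✓

Bob is a Knave.

Knave


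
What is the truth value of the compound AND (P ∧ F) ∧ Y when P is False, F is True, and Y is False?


P = False, F = True, Y = False
Step 1: P ∧ F = False AND True = False
Step 2: False ∧ Y = False AND False = False
AND is true only when ALL operands are true.

False


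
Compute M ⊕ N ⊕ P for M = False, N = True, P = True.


M = False, N = True, P = True
Step 1: M ⊕ N = False XOR True = True
Step 2: True ⊕ P = True XOR True = False
XOR is true when an odd number of operands are true.

False


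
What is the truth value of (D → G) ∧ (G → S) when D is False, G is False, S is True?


D = False, G = False, S = True
Step 1: D → G is false only when D=True and G=False. Result: True
Step 2: G → S is false only when G=True and S=False. Result: True
Step 3: True ∧ True = True

True


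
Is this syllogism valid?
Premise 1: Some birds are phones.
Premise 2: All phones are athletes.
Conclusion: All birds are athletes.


Premise 1: Some birds are phones.
Premise 2: All phones are athletes.
Conclusion: All birds are athletes.
Fallacy: illicit minor. The minor term (birds) is distributed in the conclusion ('All birds ...') but undistributed in its premise ('Some birds are phones' doesn't cover all birds).
Only 'Some birds are athletes' follows, not 'All'.

Invalid


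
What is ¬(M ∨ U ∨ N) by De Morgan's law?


De Morgan's law: ¬(P ∨ Q ∨ R) ≡ ¬P ∧ ¬Q ∧ ¬R
¬(M ∨ U ∨ N) = ¬M ∧ ¬U ∧ ¬N

¬M ∧ ¬U ∧ ¬N


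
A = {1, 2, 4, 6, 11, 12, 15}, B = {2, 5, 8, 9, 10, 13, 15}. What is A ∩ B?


A = {1, 2, 4, 6, 11, 12, 15}
B = {2, 5, 8, 9, 10, 13, 15}
Operation: intersection
Elements in both: 2, 15

{2, 15}


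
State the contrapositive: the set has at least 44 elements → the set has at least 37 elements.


Original: If the set has at least 44 elements, then the set has at least 37 elements
Contrapositive: If ¬Q, then ¬P
Negate Q: not (the set has at least 37 elements)
Negate P: not (the set has at least 44 elements)

If not (the set has at least 37 elements), then not (the set has at least 44 elements).


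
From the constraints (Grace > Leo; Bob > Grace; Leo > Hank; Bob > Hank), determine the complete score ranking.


Constraints: Grace > Leo; Bob > Grace; Leo > Hank; Bob > Hank
Method: at each step, the next-highest is the one remaining person who never appears on the smaller side of a constraint between remaining people.
  Step 1: remaining {Bob, Leo, Grace, Hank}; on the smaller side: {Leo, Grace, Hank} → Bob is next (Bob > Grace; Bob > Hank).
  Step 2: remaining {Leo, Grace, Hank}; on the smaller side: {Leo, Hank} → Grace is next (Grace > Leo).
  Step 3: remaining {Leo, Hank}; on the smaller side: {Hank} → Leo is next (Leo > Hank).
  Step 4: only Hank remains → lowest.
Final ranking (highest to lowest):

Bob > Grace > Leo > Hank


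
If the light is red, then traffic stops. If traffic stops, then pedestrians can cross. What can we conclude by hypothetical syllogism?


Hypothetical syllogism: P → Q, Q → R ⊢ P → R
Premise 1: the light is red → traffic stops
Premise 2: traffic stops → pedestrians can cross
Chain the implications: the middle term (traffic stops) links the two.
Conclusion: If the light is red, then pedestrians can cross.

If the light is red, then pedestrians can cross.


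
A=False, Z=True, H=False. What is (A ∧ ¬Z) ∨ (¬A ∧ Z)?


A = False, Z = True, H = False
Expression: (A ∧ ¬Z) ∨ (¬A ∧ Z)
Step 1: ¬Z = NOT True = False
Step 2: A ∧ ¬Z = False AND False = False
Step 3: ¬A = NOT False = True
Step 4: ¬A ∧ Z = True AND True = True
Step 5: (False) ∨ (True) = False OR True = True

True


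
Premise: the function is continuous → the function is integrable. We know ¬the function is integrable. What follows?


Modus tollens: P → Q, ¬Q ⊢ ¬P
P: the function is continuous
Q: the function is integrable
We have P → Q and Q is false.
By modus tollens, P must be false.

It is not the case that the function is continuous


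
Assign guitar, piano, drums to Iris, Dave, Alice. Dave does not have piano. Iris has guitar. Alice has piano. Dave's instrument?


From clues:
  Alice → piano
  Iris → guitar
By elimination, Dave gets the remaining.

drums


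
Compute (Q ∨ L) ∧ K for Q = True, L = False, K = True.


Q = True, L = False, K = True
Step 1: Q ∨ L = True OR False = True
Step 2: True ∧ K = True AND True = True
OR is true when at least one operand is true; AND requires both.

True


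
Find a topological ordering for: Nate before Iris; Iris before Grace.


Constraints: Nate before Iris; Iris before Grace
Method: repeatedly schedule the remaining task that has no remaining task required before it.
  Step 1: remaining {Nate, Grace, Iris}; every task except Nate still has a predecessor pending → schedule Nate.
  Step 2: remaining {Grace, Iris}; every task except Iris still has a predecessor pending → schedule Iris.
  Step 3: only Grace remains → schedule Grace.
Resulting order:

Nate → Iris → Grace


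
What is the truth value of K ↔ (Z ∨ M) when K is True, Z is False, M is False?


K = True, Z = False, M = False
Step 1: Z ∨ M = False OR False = False
Step 2: K ↔ (False): true when both sides have same truth value.
Result: True ↔ False = False

False


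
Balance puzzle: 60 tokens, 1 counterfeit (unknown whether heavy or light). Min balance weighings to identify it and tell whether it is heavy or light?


Let n = 60. 120 possibilities (n tokens × lighter/heavier); each weighing has 3 outcomes.
Bound for k weighings: say the first weighing puts j tokens on each pan. If it tips, the 2j weighed tokens remain suspects (each with a known direction) and k-1 weighings give 3^(k-1) outcomes; 3^(k-1) is odd, so 2j ≤ 3^(k-1) - 1. If it balances, the n - 2j unweighed tokens remain with direction unknown: 2(n - 2j) ≤ 3^(k-1) - 1 by the same parity argument. Adding, n ≤ (3^(k-1) - 1) + (3^(k-1) - 1)/2 = (3^k - 3)/2, and the classical three-group strategy achieves this (3 tokens in 2 weighings, 12 in 3, 39 in 4, 120 in 5).
So we need the smallest k with (3^k - 3)/2 ≥ 60.
k = 4: (3^4 - 3)/2 = 39 < 60 ✗
k = 5: (3^5 - 3)/2 = 120 ≥ 60 ✓

5


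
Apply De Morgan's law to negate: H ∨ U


De Morgan's law: ¬(P ∨ Q) ≡ ¬P ∧ ¬Q
¬(H ∨ U) = ¬H ∧ ¬U

¬H ∧ ¬U


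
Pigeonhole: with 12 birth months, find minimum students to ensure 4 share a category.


Pigeonhole: to guarantee k in one of n categories, need (k-1)×n + 1.
k = 4, n = 12
Minimum = (4-1) × 12 + 1 = 3 × 12 + 1

37


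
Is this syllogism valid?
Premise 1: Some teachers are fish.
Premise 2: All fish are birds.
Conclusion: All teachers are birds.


Premise 1: Some teachers are fish.
Premise 2: All fish are birds.
Conclusion: All teachers are birds.
Fallacy: illicit minor. The minor term (teachers) is distributed in the conclusion ('All teachers ...') but undistributed in its premise ('Some teachers are fish' doesn't cover all teachers).
Only 'Some teachers are birds' follows, not 'All'.

Invalid


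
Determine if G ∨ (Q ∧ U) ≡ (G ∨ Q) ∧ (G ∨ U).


Expression 1: G ∨ (Q ∧ U)
Expression 2: (G ∨ Q) ∧ (G ∨ U)
Truth table (G Q U | Expr1 Expr2):
  T T T |   T     T
  T T F |   T     T
  T F T |   T     T
  T F F |   T     T
  F T T |   T     T
  F T F |   F     F
  F F T |   F     F
  F F F |   F     F
All 8 rows agree, so the expressions are logically equivalent.

Yes


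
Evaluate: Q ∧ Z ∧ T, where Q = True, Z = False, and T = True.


Q = True, Z = False, T = True
Step 1: Q ∧ Z = True AND False = False
Step 2: (False) ∧ T = (False) AND True = False
AND is true only when ALL operands are true.

False


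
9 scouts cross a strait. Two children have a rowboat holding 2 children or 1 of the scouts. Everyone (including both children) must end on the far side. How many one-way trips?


Per crossing of one of the scouts: children→, one←, one of the scouts→, one← = 4 trips
9 × 4 = 36, + 1 final children→ = 37
Minimum trips = 37

37


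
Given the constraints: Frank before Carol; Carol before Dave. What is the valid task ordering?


Constraints: Frank before Carol; Carol before Dave
Method: repeatedly schedule the remaining task that has no remaining task required before it.
  Step 1: remaining {Dave, Frank, Carol}; every task except Frank still has a predecessor pending → schedule Frank.
  Step 2: remaining {Dave, Carol}; every task except Carol still has a predecessor pending → schedule Carol.
  Step 3: only Dave remains → schedule Dave.
Resulting order:

Frank → Carol → Dave


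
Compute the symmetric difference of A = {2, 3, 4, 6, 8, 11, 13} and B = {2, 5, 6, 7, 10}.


A = {2, 3, 4, 6, 8, 11, 13}
B = {2, 5, 6, 7, 10}
Operation: symmetric difference
In A only: [3, 4, 8, 11, 13], in B only: [5, 7, 10]

{3, 4, 5, 7, 8, 10, 11, 13}


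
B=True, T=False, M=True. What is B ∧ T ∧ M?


B = True, T = False, M = True
Expression: B ∧ T ∧ M
Step 1: B ∧ T = True AND False = False
Step 2: (False) ∧ M = False AND True = False

False


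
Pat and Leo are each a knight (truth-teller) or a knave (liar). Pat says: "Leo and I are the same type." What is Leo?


Pat says: "Leo and I are the same type."
Case 1: Pat is a Knight (truth-teller)
  Statement is true → they ARE the same → Leo is also a Knight
Case 2: Pat is a Knave (liar)
  Statement is false → they are NOT the same → Leo is a Knight
In both cases, Leo is a Knight.

Knight


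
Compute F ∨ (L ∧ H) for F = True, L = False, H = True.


F = True, L = False, H = True
Step 1: L ∧ H = False AND True = False
Step 2: F ∨ False = True OR False = True
AND evaluated first (higher precedence); then OR applied.

True


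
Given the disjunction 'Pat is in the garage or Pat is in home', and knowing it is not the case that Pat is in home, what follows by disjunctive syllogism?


Disjunctive syllogism: P ∨ Q, ¬P ⊢ Q
Disjunction: Pat is in the garage ∨ Pat is in home
We know it is not the case that Pat is in home.
By disjunctive syllogism, the other disjunct must be true.

Pat is in the garage


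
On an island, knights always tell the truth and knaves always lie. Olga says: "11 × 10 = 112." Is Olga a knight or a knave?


Statement: "11 × 10 = 112."
Actual: 11 × 10 = 110
Claimed: 112
Statement is FALSE → Olga lies → Knave

Knave


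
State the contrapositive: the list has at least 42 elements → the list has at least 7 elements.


Original: If the list has at least 42 elements, then the list has at least 7 elements
Contrapositive: If ¬Q, then ¬P
Negate Q: not (the list has at least 7 elements)
Negate P: not (the list has at least 42 elements)

If not (the list has at least 7 elements), then not (the list has at least 42 elements).


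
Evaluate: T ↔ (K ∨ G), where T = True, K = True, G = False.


T = True, K = True, G = False
Step 1: K ∨ G = True OR False = True
Step 2: T ↔ (True): true when both sides have same truth value.
Result: True ↔ True = True

True


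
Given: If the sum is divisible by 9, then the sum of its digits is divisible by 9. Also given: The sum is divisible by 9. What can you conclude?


Modus ponens: P → Q, P ⊢ Q
P: the sum is divisible by 9
Q: the sum of its digits is divisible by 9
We have P → Q and P is true.
By modus ponens, Q must be true.

The sum of its digits is divisible by 9


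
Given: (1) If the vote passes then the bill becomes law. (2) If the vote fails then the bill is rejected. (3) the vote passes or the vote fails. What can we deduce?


Constructive dilemma: (P → Q) ∧ (R → S), P ∨ R ⊢ Q ∨ S
Premise 1: the vote passes → the bill becomes law
Premise 2: the vote fails → the bill is rejected
Premise 3: the vote passes ∨ the vote fails
Case 1: Assuming the vote passes, then by Premise 1, the bill becomes law.
Case 2: Assuming the vote fails, then by Premise 2, the bill is rejected.
Since one of the vote passes or the vote fails must hold, we get the bill becomes law or the bill is rejected.

The bill becomes law or the bill is rejected.


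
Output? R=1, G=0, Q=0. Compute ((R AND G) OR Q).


R AND G = 1&0 = 0
0 OR 0 = 0

0


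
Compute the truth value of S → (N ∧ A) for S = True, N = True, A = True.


S = True, N = True, A = True
Step 1: N ∧ A = True AND True = True
Step 2: S → (True): false only when S=True and consequent=False.
Result: True

True


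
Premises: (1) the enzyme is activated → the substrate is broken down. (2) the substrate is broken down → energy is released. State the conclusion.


Hypothetical syllogism: P → Q, Q → R ⊢ P → R
Premise 1: the enzyme is activated → the substrate is broken down
Premise 2: the substrate is broken down → energy is released
Chain the implications: the middle term (the substrate is broken down) links the two.
Conclusion: If the enzyme is activated, then energy is released.

If the enzyme is activated, then energy is released.


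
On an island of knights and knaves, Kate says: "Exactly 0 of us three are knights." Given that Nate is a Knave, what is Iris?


Kate claims exactly 0 knights among Kate, Nate, Iris.
Given: Nate is a Knave.

Case 1: Kate is a Knight (tells truth)
  Then exactly 0 of the three are knights.
  Counting Kate, Nate: 1 knight(s) so far. Need -1 more → impossible.
Case 2: Kate is a Knave (lies)
  Then the count is NOT 0.
  If Iris = Knave, count = 0 = 0 → claim would be true, contradicts lie.
  If Iris = Knight, count = 1 ≠ 0 → lie confirmed ✓

Iris is a Knight.

Knight


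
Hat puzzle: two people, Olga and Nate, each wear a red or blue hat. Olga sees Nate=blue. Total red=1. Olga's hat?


Total red = 1, Nate = blue
Red accounted for: 0
Remaining for Olga: 1
Olga's hat is red.

red


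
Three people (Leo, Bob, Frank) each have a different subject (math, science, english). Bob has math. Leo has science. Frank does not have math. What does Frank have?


From clues:
  Bob → math
  Leo → science
By elimination, Frank gets the remaining.

english


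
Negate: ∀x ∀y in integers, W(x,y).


Original: ∀x ∀y W(x,y)
Rule: ¬∀→∃, ¬∃→∀, negate predicate.
Negation: ∃x ∃y ¬W(x,y)

∃x ∃y ¬W(x,y)


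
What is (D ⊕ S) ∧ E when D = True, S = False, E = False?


D = True, S = False, E = False
Step 1: D ⊕ S = True XOR False = True
Step 2: True ∧ E = True AND False = False
XOR true when exactly one of D,S is true; then AND with E.

False


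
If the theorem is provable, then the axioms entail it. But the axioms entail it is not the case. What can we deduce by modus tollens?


Modus tollens: P → Q, ¬Q ⊢ ¬P
P: the theorem is provable
Q: the axioms entail it
We have P → Q and Q is false.
By modus tollens, P must be false.

It is not the case that the theorem is provable


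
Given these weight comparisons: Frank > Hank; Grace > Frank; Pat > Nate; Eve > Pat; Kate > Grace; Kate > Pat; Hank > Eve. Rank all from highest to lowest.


Constraints: Frank > Hank; Grace > Frank; Pat > Nate; Eve > Pat; Kate > Grace; Kate > Pat; Hank > Eve
Method: at each step, the next-highest is the one remaining person who never appears on the smaller side of a constraint between remaining people.
  Step 1: remaining {Nate, Kate, Eve, Frank, Pat, Grace, Hank}; on the smaller side: {Nate, Eve, Frank, Pat, Grace, Hank} → Kate is next (Kate > Grace; Kate > Pat).
  Step 2: remaining {Nate, Eve, Frank, Pat, Grace, Hank}; on the smaller side: {Nate, Eve, Frank, Pat, Hank} → Grace is next (Grace > Frank).
  Step 3: remaining {Nate, Eve, Frank, Pat, Hank}; on the smaller side: {Nate, Eve, Pat, Hank} → Frank is next (Frank > Hank).
  Step 4: remaining {Nate, Eve, Pat, Hank}; on the smaller side: {Nate, Eve, Pat} → Hank is next (Hank > Eve).
  Step 5: remaining {Nate, Eve, Pat}; on the smaller side: {Nate, Pat} → Eve is next (Eve > Pat).
  Step 6: remaining {Nate, Pat}; on the smaller side: {Nate} → Pat is next (Pat > Nate).
  Step 7: only Nate remains → lowest.
Final ranking (highest to lowest):

Kate > Grace > Frank > Hank > Eve > Pat > Nate


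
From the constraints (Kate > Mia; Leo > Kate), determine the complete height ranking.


Constraints: Kate > Mia; Leo > Kate
Method: at each step, the next-highest is the one remaining person who never appears on the smaller side of a constraint between remaining people.
  Step 1: remaining {Mia, Kate, Leo}; on the smaller side: {Mia, Kate} → Leo is next (Leo > Kate).
  Step 2: remaining {Mia, Kate}; on the smaller side: {Mia} → Kate is next (Kate > Mia).
  Step 3: only Mia remains → lowest.
Final ranking (highest to lowest):

Leo > Kate > Mia


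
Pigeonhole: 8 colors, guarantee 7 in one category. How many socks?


Pigeonhole: to guarantee k in one of n categories, need (k-1)×n + 1.
k = 7, n = 8
Minimum = (7-1) × 8 + 1 = 6 × 8 + 1

49


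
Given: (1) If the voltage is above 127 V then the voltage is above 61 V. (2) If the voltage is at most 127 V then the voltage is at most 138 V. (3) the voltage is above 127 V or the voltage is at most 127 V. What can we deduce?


Constructive dilemma: (P → Q) ∧ (R → S), P ∨ R ⊢ Q ∨ S
Premise 1: the voltage is above 127 V → the voltage is above 61 V
Premise 2: the voltage is at most 127 V → the voltage is at most 138 V
Premise 3: the voltage is above 127 V ∨ the voltage is at most 127 V
Case 1: Assuming the voltage is above 127 V, then by Premise 1, the voltage is above 61 V.
Case 2: Assuming the voltage is at most 127 V, then by Premise 2, the voltage is at most 138 V.
Since one of the voltage is above 127 V or the voltage is at most 127 V must hold, we get the voltage is above 61 V or the voltage is at most 138 V.

The voltage is above 61 V or the voltage is at most 138 V.


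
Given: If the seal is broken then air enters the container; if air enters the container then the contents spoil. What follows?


Hypothetical syllogism: P → Q, Q → R ⊢ P → R
Premise 1: the seal is broken → air enters the container
Premise 2: air enters the container → the contents spoil
Chain the implications: the middle term (air enters the container) links the two.
Conclusion: If the seal is broken, then the contents spoil.

If the seal is broken, then the contents spoil.


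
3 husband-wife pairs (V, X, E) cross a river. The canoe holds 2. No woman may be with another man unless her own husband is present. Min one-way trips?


Label couples V, X, E (H = husband, W = wife).
Counting alone: 6 people, the canoe carries 2 and someone must bring it back, so each round trip nets at most +1 on the far side until the last crossing → at least 9 trips. The jealousy constraint makes 9 impossible; the shortest valid schedule has 11:
1. WV+WX →  (far: WV,WX; near: HV,HX,HE,WE)
2. WV ←       (far: WX; near: HV,HX,HE,WV,WE)
3. WV+WE →  (far: WV,WX,WE; near: HV,HX,HE)
4. WV ←       (far: WX,WE; near: HV,HX,HE,WV)
5. HX+HE →  (far: HX,WX,HE,WE; near: HV,WV)
6. HX+WX ←  (far: HE,WE; near: HV,WV,HX,WX)
7. HV+HX →  (far: HV,HX,HE,WE; near: WV,WX)
8. WE ←       (far: HV,HX,HE; near: WV,WX,WE)
9. WV+WX →  (far: HV,WV,HX,WX,HE; near: WE)
10. HE ←      (far: HV,WV,HX,WX; near: HE,WE)
11. HE+WE → (far: all six; near: empty)
In every state each wife is either with her husband or with no other man.
Minimum trips = 11

11


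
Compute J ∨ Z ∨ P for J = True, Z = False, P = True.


J = True, Z = False, P = True
Step 1: J ∨ Z = True OR False = True
Step 2: True ∨ P = True OR True = True
OR is true when at least one operand is true.

True


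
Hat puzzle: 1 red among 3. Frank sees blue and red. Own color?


Total red = 1, seen red = 1
Own red = 1 - 1 = 0
Frank's hat is blue.

blue


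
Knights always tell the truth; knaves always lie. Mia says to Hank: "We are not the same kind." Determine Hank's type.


Mia says: "We are not the same kind."
Case 1: Mia is a Knight (truth-teller)
  Statement is true → they ARE different → Hank is a Knave
Case 2: Mia is a Knave (liar)
  Statement is false → they are NOT different → Hank is a Knave
In both cases, Hank is a Knave.

Knave


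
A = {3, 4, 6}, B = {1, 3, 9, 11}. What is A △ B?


A = {3, 4, 6}
B = {1, 3, 9, 11}
Operation: symmetric difference
In A only: [4, 6], in B only: [1, 9, 11]

{1, 4, 6, 9, 11}


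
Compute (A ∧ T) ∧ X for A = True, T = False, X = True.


A = True, T = False, X = True
Step 1: A ∧ T = True AND False = False
Step 2: False ∧ X = False AND True = False
AND is true only when ALL operands are true.

False


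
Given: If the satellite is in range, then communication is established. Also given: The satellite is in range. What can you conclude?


Modus ponens: P → Q, P ⊢ Q
P: the satellite is in range
Q: communication is established
We have P → Q and P is true.
By modus ponens, Q must be true.

Communication is established


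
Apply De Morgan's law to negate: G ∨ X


De Morgan's law: ¬(P ∨ Q) ≡ ¬P ∧ ¬Q
¬(G ∨ X) = ¬G ∧ ¬X

¬G ∧ ¬X


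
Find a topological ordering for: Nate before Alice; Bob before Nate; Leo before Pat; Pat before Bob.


Constraints: Nate before Alice; Bob before Nate; Leo before Pat; Pat before Bob
Method: repeatedly schedule the remaining task that has no remaining task required before it.
  Step 1: remaining {Nate, Alice, Bob, Leo, Pat}; every task except Leo still has a predecessor pending → schedule Leo.
  Step 2: remaining {Nate, Alice, Bob, Pat}; every task except Pat still has a predecessor pending → schedule Pat.
  Step 3: remaining {Nate, Alice, Bob}; every task except Bob still has a predecessor pending → schedule Bob.
  Step 4: remaining {Nate, Alice}; every task except Nate still has a predecessor pending → schedule Nate.
  Step 5: only Alice remains → schedule Alice.
Resulting order:

Leo → Pat → Bob → Nate → Alice


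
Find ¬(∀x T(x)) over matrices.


Original: ∀x T(x)
Rule: ¬∀→∃, ¬∃→∀, negate predicate.
Negation: ∃x ¬T(x)

∃x ¬T(x)


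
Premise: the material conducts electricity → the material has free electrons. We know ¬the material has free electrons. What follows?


Modus tollens: P → Q, ¬Q ⊢ ¬P
P: the material conducts electricity
Q: the material has free electrons
We have P → Q and Q is false.
By modus tollens, P must be false.

It is not the case that the material conducts electricity


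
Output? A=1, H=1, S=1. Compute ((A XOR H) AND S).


A XOR H = 1^1 = 0
0 AND 1 = 0

0


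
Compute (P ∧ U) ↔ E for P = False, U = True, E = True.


P = False, U = True, E = True
Step 1: P ∧ U = False AND True = False
Step 2: (False) ↔ E: true when both sides have same truth value.
Result: False ↔ True = False

False


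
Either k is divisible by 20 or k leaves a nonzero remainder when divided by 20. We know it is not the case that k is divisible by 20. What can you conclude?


Disjunctive syllogism: P ∨ Q, ¬P ⊢ Q
Disjunction: k is divisible by 20 ∨ k leaves a nonzero remainder when divided by 20
We know it is not the case that k is divisible by 20.
By disjunctive syllogism, the other disjunct must be true.

k leaves a nonzero remainder when divided by 20


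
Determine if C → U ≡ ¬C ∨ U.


Expression 1: C → U
Expression 2: ¬C ∨ U
Truth table (C U | Expr1 Expr2):
  T T |   T     T
  T F |   F     F
  F T |   T     T
  F F |   T     T
All 4 rows agree, so the expressions are logically equivalent.

Yes


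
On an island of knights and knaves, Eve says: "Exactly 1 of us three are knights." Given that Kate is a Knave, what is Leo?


Eve claims exactly 1 knights among Eve, Kate, Leo.
Given: Kate is a Knave.

Case 1: Eve is a Knight (tells truth)
  Then exactly 1 of the three are knights.
  Counting Eve, Kate: 1 knight(s) so far. Need 0 more → Leo = Knave.
Case 2: Eve is a Knave (lies)
  Then the count is NOT 1.
  If Leo = Knight, count = 1 = 1 → claim would be true, contradicts lie.
  If Leo = Knave, count = 0 ≠ 1 → lie confirmed ✓

Leo is a Knave.

Knave


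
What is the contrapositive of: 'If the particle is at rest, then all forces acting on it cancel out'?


Original: If the particle is at rest, then all forces acting on it cancel out
Contrapositive: If ¬Q, then ¬P
Negate Q: not (all forces acting on it cancel out)
Negate P: not (the particle is at rest)

If not (all forces acting on it cancel out), then not (the particle is at rest).


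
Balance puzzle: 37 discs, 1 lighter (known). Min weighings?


Each weighing has 3 outcomes (left heavy / balance / right heavy), so k weighings distinguish at most 3^k cases; splitting into three near-equal groups achieves this.
Need 3^k ≥ 37: 3^3 = 27 < 37 ≤ 3^4 = 81
k = ⌈log₃(37)⌉ = 4

4


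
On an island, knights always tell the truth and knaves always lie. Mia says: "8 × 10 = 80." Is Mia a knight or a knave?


Statement: "8 × 10 = 80."
Actual: 8 × 10 = 80
Claimed: 80
Statement is TRUE → Mia tells the truth → Knight

Knight


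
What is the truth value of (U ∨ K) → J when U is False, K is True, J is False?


U = False, K = True, J = False
Step 1: U ∨ K = False OR True = True
Step 2: (True) → J: false only when antecedent=True and J=False.
Result: False

False


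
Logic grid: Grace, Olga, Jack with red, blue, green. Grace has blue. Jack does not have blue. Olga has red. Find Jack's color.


From clues:
  Olga → red
  Grace → blue
By elimination, Jack gets the remaining.

green


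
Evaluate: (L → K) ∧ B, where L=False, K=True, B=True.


L = False, K = True, B = True
Expression: (L → K) ∧ B
Step 1: L → K = False → True (false only if L=True, K=False) = True
Step 2: (True) ∧ B = True AND True = True

True


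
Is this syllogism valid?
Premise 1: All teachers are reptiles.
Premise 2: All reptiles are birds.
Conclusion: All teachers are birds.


Premise 1: All teachers are reptiles.
Premise 2: All reptiles are birds.
Conclusion: All teachers are birds.
Barbara syllogism (AAA-1): All A are B, All B are C → All A are C.
Middle term (reptiles) distributed in premise 2.

Valid


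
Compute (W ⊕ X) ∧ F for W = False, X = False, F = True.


W = False, X = False, F = True
Step 1: W ⊕ X = False XOR False = False
Step 2: False ∧ F = False AND True = False
XOR true when exactly one of W,X is true; then AND with F.

False


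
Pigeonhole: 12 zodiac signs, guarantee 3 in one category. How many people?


Pigeonhole: to guarantee k in one of n categories, need (k-1)×n + 1.
k = 3, n = 12
Minimum = (3-1) × 12 + 1 = 2 × 12 + 1

25


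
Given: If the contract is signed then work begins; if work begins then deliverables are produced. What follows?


Hypothetical syllogism: P → Q, Q → R ⊢ P → R
Premise 1: the contract is signed → work begins
Premise 2: work begins → deliverables are produced
Chain the implications: the middle term (work begins) links the two.
Conclusion: If the contract is signed, then deliverables are produced.

If the contract is signed, then deliverables are produced.


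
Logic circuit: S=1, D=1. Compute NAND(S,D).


S AND D = 1
NOT(1) = 0

0


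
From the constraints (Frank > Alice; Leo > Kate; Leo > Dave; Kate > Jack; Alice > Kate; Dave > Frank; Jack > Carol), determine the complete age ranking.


Constraints: Frank > Alice; Leo > Kate; Leo > Dave; Kate > Jack; Alice > Kate; Dave > Frank; Jack > Carol
Method: at each step, the next-highest is the one remaining person who never appears on the smaller side of a constraint between remaining people.
  Step 1: remaining {Leo, Frank, Jack, Alice, Dave, Carol, Kate}; on the smaller side: {Frank, Jack, Alice, Dave, Carol, Kate} → Leo is next (Leo > Kate; Leo > Dave).
  Step 2: remaining {Frank, Jack, Alice, Dave, Carol, Kate}; on the smaller side: {Frank, Jack, Alice, Carol, Kate} → Dave is next (Dave > Frank).
  Step 3: remaining {Frank, Jack, Alice, Carol, Kate}; on the smaller side: {Jack, Alice, Carol, Kate} → Frank is next (Frank > Alice).
  Step 4: remaining {Jack, Alice, Carol, Kate}; on the smaller side: {Jack, Carol, Kate} → Alice is next (Alice > Kate).
  Step 5: remaining {Jack, Carol, Kate}; on the smaller side: {Jack, Carol} → Kate is next (Kate > Jack).
  Step 6: remaining {Jack, Carol}; on the smaller side: {Carol} → Jack is next (Jack > Carol).
  Step 7: only Carol remains → lowest.
Final ranking (highest to lowest):

Leo > Dave > Frank > Alice > Kate > Jack > Carol


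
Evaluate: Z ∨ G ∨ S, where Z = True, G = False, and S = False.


Z = True, G = False, S = False
Step 1: Z ∨ G = True OR False = True
Step 2: True ∨ S = True OR False = True
OR is true when at least one operand is true.

True


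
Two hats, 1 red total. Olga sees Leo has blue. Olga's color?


Total red = 1, Leo = blue
Red accounted for: 0
Remaining for Olga: 1
Olga's hat is red.

red


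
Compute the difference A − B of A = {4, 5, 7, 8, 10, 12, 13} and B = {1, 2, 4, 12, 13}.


A = {4, 5, 7, 8, 10, 12, 13}
B = {1, 2, 4, 12, 13}
Operation: difference A − B
In A but not B: 5, 7, 8, 10

{5, 7, 8, 10}


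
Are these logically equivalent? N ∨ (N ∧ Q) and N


Expression 1: N ∨ (N ∧ Q)
Expression 2: N
Truth table (N Q | Expr1 Expr2):
  T T |   T     T
  T F |   T     T
  F T |   F     F
  F F |   F     F
All 4 rows agree, so the expressions are logically equivalent.

Yes


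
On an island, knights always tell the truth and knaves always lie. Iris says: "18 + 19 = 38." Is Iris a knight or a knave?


Statement: "18 + 19 = 38."
Actual: 18 + 19 = 37
Claimed: 38
Statement is FALSE → Iris lies → Knave

Knave


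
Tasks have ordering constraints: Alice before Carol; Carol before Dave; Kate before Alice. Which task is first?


Constraints: Alice before Carol; Carol before Dave; Kate before Alice
The first task can have nothing scheduled before it, so it must never appear on the right of a 'before'.
Tasks appearing after some 'before': Carol, Dave, Alice.
The only task not in that list is Kate → it is first.

Kate


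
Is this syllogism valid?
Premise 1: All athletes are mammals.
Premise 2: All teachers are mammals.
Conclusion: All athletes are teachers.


Premise 1: All athletes are mammals.
Premise 2: All teachers are mammals.
Conclusion: All athletes are teachers.
Fallacy: undistributed middle. mammals is predicate in both.
Counterexample: athletes and teachers could be disjoint subsets of mammals.

Invalid


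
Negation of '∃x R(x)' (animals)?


Original: ∃x R(x)
Rule: ¬∀→∃, ¬∃→∀, negate predicate.
Negation: ∀x ¬R(x)

∀x ¬R(x)


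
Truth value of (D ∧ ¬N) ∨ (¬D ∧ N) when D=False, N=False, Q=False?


D = False, N = False, Q = False
Expression: (D ∧ ¬N) ∨ (¬D ∧ N)
Step 1: ¬N = NOT False = True
Step 2: D ∧ ¬N = False AND True = False
Step 3: ¬D = NOT False = True
Step 4: ¬D ∧ N = True AND False = False
Step 5: (False) ∨ (False) = False OR False = False

False


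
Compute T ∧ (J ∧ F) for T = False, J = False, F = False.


T = False, J = False, F = False
Step 1: J ∧ F = False AND False = False
Step 2: T ∧ False = False AND False = False
AND is true only when ALL operands are true.

False


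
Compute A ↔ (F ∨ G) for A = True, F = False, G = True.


A = True, F = False, G = True
Step 1: F ∨ G = False OR True = True
Step 2: A ↔ (True): true when both sides have same truth value.
Result: True ↔ True = True

True


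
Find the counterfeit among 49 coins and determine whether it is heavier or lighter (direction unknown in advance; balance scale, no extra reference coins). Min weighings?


Let n = 49. 98 possibilities (n coins × lighter/heavier); each weighing has 3 outcomes.
Bound for k weighings: say the first weighing puts j coins on each pan. If it tips, the 2j weighed coins remain suspects (each with a known direction) and k-1 weighings give 3^(k-1) outcomes; 3^(k-1) is odd, so 2j ≤ 3^(k-1) - 1. If it balances, the n - 2j unweighed coins remain with direction unknown: 2(n - 2j) ≤ 3^(k-1) - 1 by the same parity argument. Adding, n ≤ (3^(k-1) - 1) + (3^(k-1) - 1)/2 = (3^k - 3)/2, and the classical three-group strategy achieves this (3 coins in 2 weighings, 12 in 3, 39 in 4, 120 in 5).
So we need the smallest k with (3^k - 3)/2 ≥ 49.
k = 4: (3^4 - 3)/2 = 39 < 49 ✗
k = 5: (3^5 - 3)/2 = 120 ≥ 49 ✓

5


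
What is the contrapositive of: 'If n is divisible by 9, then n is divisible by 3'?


Original: If n is divisible by 9, then n is divisible by 3
Contrapositive: If ¬Q, then ¬P
Negate Q: not (n is divisible by 3)
Negate P: not (n is divisible by 9)

If not (n is divisible by 3), then not (n is divisible by 9).


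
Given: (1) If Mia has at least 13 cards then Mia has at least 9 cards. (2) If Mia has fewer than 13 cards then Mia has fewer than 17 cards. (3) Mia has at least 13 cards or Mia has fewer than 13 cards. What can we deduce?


Constructive dilemma: (P → Q) ∧ (R → S), P ∨ R ⊢ Q ∨ S
Premise 1: Mia has at least 13 cards → Mia has at least 9 cards
Premise 2: Mia has fewer than 13 cards → Mia has fewer than 17 cards
Premise 3: Mia has at least 13 cards ∨ Mia has fewer than 13 cards
Case 1: Assuming Mia has at least 13 cards, then by Premise 1, Mia has at least 9 cards.
Case 2: Assuming Mia has fewer than 13 cards, then by Premise 2, Mia has fewer than 17 cards.
Since one of Mia has at least 13 cards or Mia has fewer than 13 cards must hold, we get Mia has at least 9 cards or Mia has fewer than 17 cards.

Mia has at least 9 cards or Mia has fewer than 17 cards.


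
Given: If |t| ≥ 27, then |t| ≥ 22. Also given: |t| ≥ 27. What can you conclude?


Modus ponens: P → Q, P ⊢ Q
P: |t| ≥ 27
Q: |t| ≥ 22
We have P → Q and P is true.
By modus ponens, Q must be true.

|t| ≥ 22


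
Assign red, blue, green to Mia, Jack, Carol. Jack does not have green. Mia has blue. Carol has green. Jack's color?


From clues:
  Carol → green
  Mia → blue
By elimination, Jack gets the remaining.

red


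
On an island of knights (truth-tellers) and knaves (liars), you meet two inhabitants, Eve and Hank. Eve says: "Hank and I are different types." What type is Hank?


Eve says: "Hank and I are different types."
Case 1: Eve is a Knight (truth-teller)
  Statement is true → they ARE different → Hank is a Knave
Case 2: Eve is a Knave (liar)
  Statement is false → they are NOT different → Hank is a Knave
In both cases, Hank is a Knave.

Knave


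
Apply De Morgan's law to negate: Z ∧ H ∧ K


De Morgan's law: ¬(P ∧ Q ∧ R) ≡ ¬P ∨ ¬Q ∨ ¬R
¬(Z ∧ H ∧ K) = ¬Z ∨ ¬H ∨ ¬K

¬Z ∨ ¬H ∨ ¬K


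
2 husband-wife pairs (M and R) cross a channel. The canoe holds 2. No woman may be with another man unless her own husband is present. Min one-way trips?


Label couples M and R.
1. WM+WR → (far: WM,WR; near: HM,HR)
2. WM ←   (far: WR; near: HM,HR,WM)
3. HM+HR → (far: HM,HR,WR; near: WM)
4. HM ←   (far: HR,WR; near: HM,WM)  — HM returns, since WM is alone on near bank
5. HM+WM → (far: all four; near: empty)
Every state respects the constraint.
Minimum trips = 5

5


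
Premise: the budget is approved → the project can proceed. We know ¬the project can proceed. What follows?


Modus tollens: P → Q, ¬Q ⊢ ¬P
P: the budget is approved
Q: the project can proceed
We have P → Q and Q is false.
By modus tollens, P must be false.

It is not the case that the budget is approved


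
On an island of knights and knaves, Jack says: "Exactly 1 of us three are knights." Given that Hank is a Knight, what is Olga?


Jack claims exactly 1 knights among Jack, Hank, Olga.
Given: Hank is a Knight.

Case 1: Jack is a Knight (tells truth)
  Then exactly 1 of the three are knights.
  Counting Jack, Hank: 2 knight(s) so far. Need -1 more → impossible.
Case 2: Jack is a Knave (lies)
  Then the count is NOT 1.
  If Olga = Knave, count = 1 = 1 → claim would be true, contradicts lie.
  If Olga = Knight, count = 2 ≠ 1 → lie confirmed ✓

Olga is a Knight.

Knight


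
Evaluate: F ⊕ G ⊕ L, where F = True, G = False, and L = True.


F = True, G = False, L = True
Step 1: F ⊕ G = True XOR False = True
Step 2: True ⊕ L = True XOR True = False
XOR is true when an odd number of operands are true.

False


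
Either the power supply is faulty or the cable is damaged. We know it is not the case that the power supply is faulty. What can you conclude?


Disjunctive syllogism: P ∨ Q, ¬P ⊢ Q
Disjunction: the power supply is faulty ∨ the cable is damaged
We know it is not the case that the power supply is faulty.
By disjunctive syllogism, the other disjunct must be true.

The cable is damaged


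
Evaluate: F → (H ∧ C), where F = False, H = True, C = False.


F = False, H = True, C = False
Step 1: H ∧ C = True AND False = False
Step 2: F → (False): false only when F=True and consequent=False.
Result: True

True


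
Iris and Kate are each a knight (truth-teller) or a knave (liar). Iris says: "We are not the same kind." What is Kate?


Iris says: "We are not the same kind."
Case 1: Iris is a Knight (truth-teller)
  Statement is true → they ARE different → Kate is a Knave
Case 2: Iris is a Knave (liar)
  Statement is false → they are NOT different → Kate is a Knave
In both cases, Kate is a Knave.

Knave


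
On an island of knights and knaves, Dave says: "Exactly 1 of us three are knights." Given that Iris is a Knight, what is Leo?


Dave claims exactly 1 knights among Dave, Iris, Leo.
Given: Iris is a Knight.

Case 1: Dave is a Knight (tells truth)
  Then exactly 1 of the three are knights.
  Counting Dave, Iris: 2 knight(s) so far. Need -1 more → impossible.
Case 2: Dave is a Knave (lies)
  Then the count is NOT 1.
  If Leo = Knave, count = 1 = 1 → claim would be true, contradicts lie.
  If Leo = Knight, count = 2 ≠ 1 → lie confirmed ✓

Leo is a Knight.

Knight


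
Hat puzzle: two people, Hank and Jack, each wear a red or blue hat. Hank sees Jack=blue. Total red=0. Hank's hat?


Total red = 0, Jack = blue
Red accounted for: 0
Remaining for Hank: 0
Hank's hat is blue.

blue


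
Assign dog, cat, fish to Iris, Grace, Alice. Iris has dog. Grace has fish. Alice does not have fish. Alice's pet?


From clues:
  Iris → dog
  Grace → fish
By elimination, Alice gets the remaining.

cat


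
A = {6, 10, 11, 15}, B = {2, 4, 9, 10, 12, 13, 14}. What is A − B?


A = {6, 10, 11, 15}
B = {2, 4, 9, 10, 12, 13, 14}
Operation: difference A − B
In A but not B: 6, 11, 15

{6, 11, 15}


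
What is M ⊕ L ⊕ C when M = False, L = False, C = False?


M = False, L = False, C = False
Step 1: M ⊕ L = False XOR False = False
Step 2: False ⊕ C = False XOR False = False
XOR is true when an odd number of operands are true.

False


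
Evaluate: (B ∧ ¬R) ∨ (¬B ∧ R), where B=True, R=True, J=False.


B = True, R = True, J = False
Expression: (B ∧ ¬R) ∨ (¬B ∧ R)
Step 1: ¬R = NOT True = False
Step 2: B ∧ ¬R = True AND False = False
Step 3: ¬B = NOT True = False
Step 4: ¬B ∧ R = False AND True = False
Step 5: (False) ∨ (False) = False OR False = False

False
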